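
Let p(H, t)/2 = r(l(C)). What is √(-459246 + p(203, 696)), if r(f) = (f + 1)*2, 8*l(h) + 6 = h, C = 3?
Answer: I*√1836974/2 ≈ 677.67*I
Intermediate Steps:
l(h) = -¾ + h/8
r(f) = 2 + 2*f (r(f) = (1 + f)*2 = 2 + 2*f)
p(H, t) = 5/2 (p(H, t) = 2*(2 + 2*(-¾ + (⅛)*3)) = 2*(2 + 2*(-¾ + 3/8)) = 2*(2 + 2*(-3/8)) = 2*(2 - ¾) = 2*(5/4) = 5/2)
√(-459246 + p(203, 696)) = √(-459246 + 5/2) = √(-918487/2) = I*√1836974/2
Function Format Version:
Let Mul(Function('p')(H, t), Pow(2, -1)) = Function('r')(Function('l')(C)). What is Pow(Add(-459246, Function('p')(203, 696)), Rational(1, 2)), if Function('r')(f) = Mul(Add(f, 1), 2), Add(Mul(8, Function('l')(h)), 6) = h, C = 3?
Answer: Mul(Rational(1, 2), I, Pow(1836974, Rational(1, 2))) ≈ Mul(677.67, I)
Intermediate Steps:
Function('l')(h) = Add(Rational(-3, 4), Mul(Rational(1, 8), h))
Function('r')(f) = Add(2, Mul(2, f)) (Function('r')(f) = Mul(Add(1, f), 2) = Add(2, Mul(2, f)))
Function('p')(H, t) = Rational(5, 2) (Function('p')(H, t) = Mul(2, Add(2, Mul(2, Add(Rational(-3, 4), Mul(Rational(1, 8), 3))))) = Mul(2, Add(2, Mul(2, Add(Rational(-3, 4), Rational(3, 8))))) = Mul(2, Add(2, Mul(2, Rational(-3, 8)))) = Mul(2, Add(2, Rational(-3, 4))) = Mul(2, Rational(5, 4)) = Rational(5, 2))
Pow(Add(-459246, Function('p')(203, 696)), Rational(1, 2)) = Pow(Add(-459246, Rational(5, 2)), Rational(1, 2)) = Pow(Rational(-918487, 2), Rational(1, 2)) = Mul(Rational(1, 2), I, Pow(1836974, Rational(1, 2)))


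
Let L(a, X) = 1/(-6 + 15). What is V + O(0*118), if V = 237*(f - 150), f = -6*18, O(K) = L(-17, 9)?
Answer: -550313/9 ≈ -61146.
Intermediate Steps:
L(a, X) = ⅑ (L(a, X) = 1/9 = ⅑)
O(K) = ⅑
f = -108
V = -61146 (V = 237*(-108 - 150) = 237*(-258) = -61146)
V + O(0*118) = -61146 + ⅑ = -550313/9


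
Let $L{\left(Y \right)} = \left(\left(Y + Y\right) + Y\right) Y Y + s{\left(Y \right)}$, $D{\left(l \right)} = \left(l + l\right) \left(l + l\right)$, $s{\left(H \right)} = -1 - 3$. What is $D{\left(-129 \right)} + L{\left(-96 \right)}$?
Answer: $-2587648$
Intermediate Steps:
$s{\left(H \right)} = -4$ ($s{\left(H \right)} = -1 - 3 = -4$)
$D{\left(l \right)} = 4 l^{2}$ ($D{\left(l \right)} = 2 l 2 l = 4 l^{2}$)
$L{\left(Y \right)} = -4 + 3 Y^{3}$ ($L{\left(Y \right)} = \left(\left(Y + Y\right) + Y\right) Y Y - 4 = \left(2 Y + Y\right) Y Y - 4 = 3 Y Y Y - 4 = 3 Y^{2} Y - 4 = 3 Y^{3} - 4 = -4 + 3 Y^{3}$)
$D{\left(-129 \right)} + L{\left(-96 \right)} = 4 \left(-129\right)^{2} + \left(-4 + 3 \left(-96\right)^{3}\right) = 4 \cdot 16641 + \left(-4 + 3 \left(-884736\right)\right) = 66564 - 2654212 = -2587648$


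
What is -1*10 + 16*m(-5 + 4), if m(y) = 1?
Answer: 6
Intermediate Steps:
-1*10 + 16*m(-5 + 4) = -1*10 + 16*1 = -10 + 16 = 6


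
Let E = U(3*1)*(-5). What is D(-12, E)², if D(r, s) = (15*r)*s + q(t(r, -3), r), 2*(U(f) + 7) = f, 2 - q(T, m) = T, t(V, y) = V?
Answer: 24364096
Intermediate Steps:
q(T, m) = 2 - T
U(f) = -7 + f/2
E = 55/2 (E = (-7 + (3*1)/2)*(-5) = (-7 + (½)*3)*(-5) = (-7 + 3/2)*(-5) = -11/2*(-5) = 55/2 ≈ 27.500)
D(r, s) = 2 - r + 15*r*s (D(r, s) = (15*r)*s + (2 - r) = 15*r*s + (2 - r) = 2 - r + 15*r*s)
D(-12, E)² = (2 - 1*(-12) + 15*(-12)*(55/2))² = (2 + 12 - 4950)² = (-4936)² = 24364096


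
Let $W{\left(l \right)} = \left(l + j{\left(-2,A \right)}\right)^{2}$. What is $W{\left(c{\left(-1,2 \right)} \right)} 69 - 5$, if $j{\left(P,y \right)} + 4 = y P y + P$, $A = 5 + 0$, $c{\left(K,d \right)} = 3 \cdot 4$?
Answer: $133579$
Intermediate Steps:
$c{\left(K,d \right)} = 12$
$A = 5$
$j{\left(P,y \right)} = -4 + P + P y^{2}$ ($j{\left(P,y \right)} = -4 + \left(y P y + P\right) = -4 + \left(P y y + P\right) = -4 + \left(P y^{2} + P\right) = -4 + \left(P + P y^{2}\right) = -4 + P + P y^{2}$)
$W{\left(l \right)} = \left(-56 + l\right)^{2}$ ($W{\left(l \right)} = \left(l - \left(6 + 50\right)\right)^{2} = \left(l - 56\right)^{2} = \left(-56 + l\right)^{2}$)
$W{\left(c{\left(-1,2 \right)} \right)} 69 - 5 = \left(-56 + 12\right)^{2} \cdot 69 - 5 = \left(-44\right)^{2} \cdot 69 - 5 = 1936 \cdot 69 - 5 = 133584 - 5 = 133579$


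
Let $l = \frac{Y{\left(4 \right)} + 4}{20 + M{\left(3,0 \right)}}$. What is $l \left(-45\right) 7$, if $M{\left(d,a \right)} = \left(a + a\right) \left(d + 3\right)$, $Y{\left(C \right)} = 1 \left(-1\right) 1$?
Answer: $- \frac{189}{4} \approx -47.25$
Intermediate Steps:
$Y{\left(C \right)} = -1$ ($Y{\left(C \right)} = \left(-1\right) 1 = -1$)
$M{\left(d,a \right)} = 2 a \left(3 + d\right)$
$l = \frac{3}{20}$ ($l = \frac{-1 + 4}{20 + 2 \cdot 0 \left(3 + 3\right)} = \frac{3}{20 + 2 \cdot 0 \cdot 6} = \frac{3}{20 + 0} = \frac{3}{20} \approx 0.15$)
$l \left(-45\right) 7 = \frac{3}{20} \left(-45\right) 7 = \left(- \frac{27}{4}\right) 7 = - \frac{189}{4}$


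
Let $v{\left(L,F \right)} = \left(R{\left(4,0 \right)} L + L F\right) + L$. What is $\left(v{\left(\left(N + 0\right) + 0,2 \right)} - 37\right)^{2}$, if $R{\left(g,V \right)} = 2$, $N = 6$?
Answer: $49$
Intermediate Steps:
$v{\left(L,F \right)} = 3 L + F L$ ($v{\left(L,F \right)} = \left(2 L + L F\right) + L = \left(2 L + F L\right) + L = 3 L + F L$)
$\left(v{\left(\left(N + 0\right) + 0,2 \right)} - 37\right)^{2} = \left(\left(\left(6 + 0\right) + 0\right) \left(3 + 2\right) - 37\right)^{2} = \left(\left(6 + 0\right) 5 - 37\right)^{2} = \left(6 \cdot 5 - 37\right)^{2} = \left(30 - 37\right)^{2} = \left(-7\right)^{2} = 49$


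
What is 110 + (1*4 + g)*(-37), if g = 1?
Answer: -75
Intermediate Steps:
110 + (1*4 + g)*(-37) = 110 + (1*4 + 1)*(-37) = 110 + (4 + 1)*(-37) = 110 + 5*(-37) = 110 - 185 = -75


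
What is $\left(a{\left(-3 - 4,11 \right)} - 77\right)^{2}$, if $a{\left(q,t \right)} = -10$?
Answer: $7569$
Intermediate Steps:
$\left(a{\left(-3 - 4,11 \right)} - 77\right)^{2} = \left(-10 - 77\right)^{2} = \left(-87\right)^{2} = 7569$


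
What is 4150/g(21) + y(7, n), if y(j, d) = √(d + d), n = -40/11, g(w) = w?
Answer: 4150/21 + 4*I*√55/11 ≈ 197.62 + 2.6968*I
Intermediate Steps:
n = -40/11 (n = -40*1/11 = -40/11 ≈ -3.6364)
y(j, d) = √2*√d (y(j, d) = √(2*d) = √2*√d)
4150/g(21) + y(7, n) = 4150/21 + √2*√(-40/11) = 4150*(1/21) + √2*(2*I*√110/11) = 4150/21 + 4*I*√55/11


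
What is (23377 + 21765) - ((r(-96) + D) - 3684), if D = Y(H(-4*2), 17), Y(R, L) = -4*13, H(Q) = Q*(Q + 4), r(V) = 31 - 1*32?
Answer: 48879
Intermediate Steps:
r(V) = -1 (r(V) = 31 - 32 = -1)
H(Q) = Q*(4 + Q)
Y(R, L) = -52
D = -52
(23377 + 21765) - ((r(-96) + D) - 3684) = (23377 + 21765) - ((-1 - 52) - 3684) = 45142 - (-53 - 3684) = 45142 - 1*(-3737) = 45142 + 3737 = 48879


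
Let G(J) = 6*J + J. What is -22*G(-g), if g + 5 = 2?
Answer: -462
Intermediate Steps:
g = -3 (g = -5 + 2 = -3)
G(J) = 7*J
-22*G(-g) = -154*(-1*(-3)) = -154*3 = -22*21 = -462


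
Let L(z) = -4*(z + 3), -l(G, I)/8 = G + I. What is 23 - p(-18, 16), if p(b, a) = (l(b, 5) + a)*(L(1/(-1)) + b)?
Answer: 3143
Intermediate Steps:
l(G, I) = -8*G - 8*I (l(G, I) = -8*(G + I) = -8*G - 8*I)
L(z) = -12 - 4*z (L(z) = -4*(3 + z) = -12 - 4*z)
p(b, a) = (-8 + b)*(-40 + a - 8*b) (p(b, a) = ((-8*b - 8*5) + a)*((-12 - 4/(-1)) + b) = ((-8*b - 40) + a)*((-12 - 4*(-1)) + b) = ((-40 - 8*b) + a)*((-12 + 4) + b) = (-40 + a - 8*b)*(-8 + b) = (-8 + b)*(-40 + a - 8*b))
23 - p(-18, 16) = 23 - (320 - 8*16 - 8*(-18)² + 24*(-18) + 16*(-18)) = 23 - (320 - 128 - 8*324 - 432 - 288) = 23 - (320 - 128 - 2592 - 432 - 288) = 23 - 1*(-3120) = 23 + 3120 = 3143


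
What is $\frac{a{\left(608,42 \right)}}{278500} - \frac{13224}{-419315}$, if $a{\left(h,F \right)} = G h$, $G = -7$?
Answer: $\frac{94913968}{5838961375} \approx 0.016255$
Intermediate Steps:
$a{\left(h,F \right)} = - 7 h$
$\frac{a{\left(608,42 \right)}}{278500} - \frac{13224}{-419315} = \frac{\left(-7\right) 608}{278500} - \frac{13224}{-419315} = \left(-4256\right) \frac{1}{278500} - - \frac{13224}{419315} = - \frac{1064}{69625} + \frac{13224}{419315} = \frac{94913968}{5838961375}$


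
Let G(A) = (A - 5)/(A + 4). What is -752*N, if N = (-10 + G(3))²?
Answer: -3898368/49 ≈ -79559.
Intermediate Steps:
G(A) = (-5 + A)/(4 + A)
N = 5184/49 (N = (-10 + (-5 + 3)/(4 + 3))² = (-10 - 2/7)² = (-72/7)² = 5184/49 ≈ 105.80)
-752*N = -752*5184/49 = -3898368/49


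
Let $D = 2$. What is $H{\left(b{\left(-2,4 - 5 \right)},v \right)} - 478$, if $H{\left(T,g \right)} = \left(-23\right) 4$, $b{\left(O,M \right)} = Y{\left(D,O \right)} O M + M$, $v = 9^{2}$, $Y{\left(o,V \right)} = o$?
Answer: $-570$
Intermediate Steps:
$v = 81$
$b{\left(O,M \right)} = M + 2 M O$ ($b{\left(O,M \right)} = 2 O M + M = 2 M O + M = M + 2 M O$)
$H{\left(T,g \right)} = -92$
$H{\left(b{\left(-2,4 - 5 \right)},v \right)} - 478 = -92 - 478 = -570$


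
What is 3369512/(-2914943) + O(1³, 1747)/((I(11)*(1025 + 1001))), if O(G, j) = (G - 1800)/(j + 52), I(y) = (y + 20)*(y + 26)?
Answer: -7830149029807/6773808672146 ≈ -1.1559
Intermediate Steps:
I(y) = (20 + y)*(26 + y)
O(G, j) = (-1800 + G)/(52 + j)
3369512/(-2914943) + O(1³, 1747)/((I(11)*(1025 + 1001))) = 3369512/(-2914943) + ((-1800 + 1³)/(52 + 1747))/(((520 + 11² + 46*11)*(1025 + 1001))) = 3369512*(-1/2914943) + ((-1800 + 1)/1799)/(((520 + 121 + 506)*2026)) = -3369512/2914943 + ((1/1799)*(-1799))/((1147*2026)) = -3369512/2914943 - 1/2323822 = -7830149029807/6773808672146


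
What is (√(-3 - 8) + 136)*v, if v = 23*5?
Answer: 15640 + 115*I*√11 ≈ 15640.0 + 381.41*I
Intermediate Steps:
v = 115
(√(-3 - 8) + 136)*v = (√(-3 - 8) + 136)*115 = (√(-11) + 136)*115 = (I*√11 + 136)*115 = (136 + I*√11)*115 = 15640 + 115*I*√11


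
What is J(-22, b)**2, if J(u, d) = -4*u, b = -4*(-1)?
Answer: 7744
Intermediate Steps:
b = 4
J(-22, b)**2 = (-4*(-22))**2 = 88**2 = 7744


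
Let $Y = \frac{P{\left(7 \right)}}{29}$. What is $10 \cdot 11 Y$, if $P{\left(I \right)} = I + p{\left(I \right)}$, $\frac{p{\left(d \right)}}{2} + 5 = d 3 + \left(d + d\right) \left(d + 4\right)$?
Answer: $\frac{38170}{29} \approx 1316.2$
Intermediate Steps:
$p{\left(d \right)} = -10 + 6 d + 4 d \left(4 + d\right)$ ($p{\left(d \right)} = -10 + 2 \left(d 3 + \left(d + d\right) \left(d + 4\right)\right) = -10 + 2 \left(3 d + 2 d \left(4 + d\right)\right) = -10 + \left(6 d + 4 d \left(4 + d\right)\right) = -10 + 6 d + 4 d \left(4 + d\right)$)
$P{\left(I \right)} = -10 + 4 I^{2} + 23 I$ ($P{\left(I \right)} = I + \left(-10 + 4 I^{2} + 22 I\right) = -10 + 4 I^{2} + 23 I$)
$Y = \frac{347}{29}$ ($Y = \frac{-10 + 4 \cdot 7^{2} + 23 \cdot 7}{29} = \left(-10 + 4 \cdot 49 + 161\right) \frac{1}{29} = \left(-10 + 196 + 161\right) \frac{1}{29} = 347 \cdot \frac{1}{29} = \frac{347}{29} \approx 11.966$)
$10 \cdot 11 Y = 10 \cdot 11 \cdot \frac{347}{29} = 110 \cdot \frac{347}{29} = \frac{38170}{29}$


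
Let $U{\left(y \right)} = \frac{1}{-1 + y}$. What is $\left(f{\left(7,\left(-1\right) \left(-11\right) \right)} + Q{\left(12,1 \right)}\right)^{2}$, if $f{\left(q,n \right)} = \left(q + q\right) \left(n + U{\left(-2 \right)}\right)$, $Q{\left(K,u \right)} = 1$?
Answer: $\frac{203401}{9} \approx 22600.0$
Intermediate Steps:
$f{\left(q,n \right)} = 2 q \left(- \frac{1}{3} + n\right)$ ($f{\left(q,n \right)} = \left(q + q\right) \left(n + \frac{1}{-1 - 2}\right) = 2 q \left(n + \frac{1}{-3}\right) = 2 q \left(n - \frac{1}{3}\right) = 2 q \left(- \frac{1}{3} + n\right)$)
$\left(f{\left(7,\left(-1\right) \left(-11\right) \right)} + Q{\left(12,1 \right)}\right)^{2} = \left(\frac{2}{3} \cdot 7 \left(-1 + 3 \left(\left(-1\right) \left(-11\right)\right)\right) + 1\right)^{2} = \left(\frac{2}{3} \cdot 7 \left(-1 + 3 \cdot 11\right) + 1\right)^{2} = \left(\frac{2}{3} \cdot 7 \left(-1 + 33\right) + 1\right)^{2} = \left(\frac{2}{3} \cdot 7 \cdot 32 + 1\right)^{2} = \left(\frac{448}{3} + 1\right)^{2} = \left(\frac{451}{3}\right)^{2} = \frac{203401}{9}$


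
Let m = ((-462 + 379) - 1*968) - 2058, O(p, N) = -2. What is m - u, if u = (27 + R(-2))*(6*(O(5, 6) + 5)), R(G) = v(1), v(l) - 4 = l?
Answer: -3685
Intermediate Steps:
v(l) = 4 + l
R(G) = 5 (R(G) = 4 + 1 = 5)
m = -3109 (m = (-83 - 968) - 2058 = -1051 - 2058 = -3109)
u = 576 (u = (27 + 5)*(6*(-2 + 5)) = 32*(6*3) = 32*18 = 576)
m - u = -3109 - 1*576 = -3109 - 576 = -3685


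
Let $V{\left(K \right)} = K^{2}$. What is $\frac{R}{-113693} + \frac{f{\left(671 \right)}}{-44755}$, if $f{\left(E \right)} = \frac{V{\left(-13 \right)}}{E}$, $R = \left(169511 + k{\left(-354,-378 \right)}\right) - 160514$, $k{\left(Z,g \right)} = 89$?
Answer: $- \frac{4625038833}{57868975835} \approx -0.079923$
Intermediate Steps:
$R = 9086$ ($R = \left(169511 + 89\right) - 160514 = 169600 - 160514 = 9086$)
$f{\left(E \right)} = \frac{169}{E}$ ($f{\left(E \right)} = \frac{\left(-13\right)^{2}}{E} = \frac{169}{E}$)
$\frac{R}{-113693} + \frac{f{\left(671 \right)}}{-44755} = \frac{9086}{-113693} + \frac{169 \cdot \frac{1}{671}}{-44755} = 9086 \left(- \frac{1}{113693}\right) + 169 \cdot \frac{1}{671} \left(- \frac{1}{44755}\right) = - \frac{154}{1927} + \frac{169}{671} \left(- \frac{1}{44755}\right) = - \frac{154}{1927} - \frac{169}{30030605} = - \frac{4625038833}{57868975835}$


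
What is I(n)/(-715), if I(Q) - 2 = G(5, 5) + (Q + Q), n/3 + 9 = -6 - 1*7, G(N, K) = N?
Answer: 25/143 ≈ 0.17483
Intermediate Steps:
n = -66 (n = -27 + 3*(-6 - 1*7) = -27 + 3*(-6 - 7) = -27 + 3*(-13) = -27 - 39 = -66)
I(Q) = 7 + 2*Q (I(Q) = 2 + (5 + (Q + Q)) = 2 + (5 + 2*Q) = 7 + 2*Q)
I(n)/(-715) = (7 + 2*(-66))/(-715) = (7 - 132)*(-1/715) = -125*(-1/715) = 25/143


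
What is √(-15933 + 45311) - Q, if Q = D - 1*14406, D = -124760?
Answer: 139166 + √29378 ≈ 1.3934e+5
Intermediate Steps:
Q = -139166 (Q = -124760 - 1*14406 = -124760 - 14406 = -139166)
√(-15933 + 45311) - Q = √(-15933 + 45311) - 1*(-139166) = √29378 + 139166 = 139166 + √29378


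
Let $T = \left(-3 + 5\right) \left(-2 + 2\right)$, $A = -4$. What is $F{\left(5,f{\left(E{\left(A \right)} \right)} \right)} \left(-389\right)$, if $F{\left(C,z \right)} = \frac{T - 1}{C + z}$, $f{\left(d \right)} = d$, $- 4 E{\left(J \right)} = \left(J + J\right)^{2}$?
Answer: $- \frac{389}{11} \approx -35.364$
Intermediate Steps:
$E{\left(J \right)} = - J^{2}$ ($E{\left(J \right)} = - \frac{\left(J + J\right)^{2}}{4} = - \frac{\left(2 J\right)^{2}}{4} = - \frac{4 J^{2}}{4} = - J^{2}$)
$T = 0$ ($T = 2 \cdot 0 = 0$)
$F{\left(C,z \right)} = - \frac{1}{C + z}$ ($F{\left(C,z \right)} = \frac{0 - 1}{C + z} = - \frac{1}{C + z}$)
$F{\left(5,f{\left(E{\left(A \right)} \right)} \right)} \left(-389\right) = - \frac{1}{5 - \left(-4\right)^{2}} \left(-389\right) = - \frac{1}{5 - 16} \left(-389\right) = - \frac{1}{-11} \left(-389\right) = \left(-1\right) \left(- \frac{1}{11}\right) \left(-389\right) = \frac{1}{11} \left(-389\right) = - \frac{389}{11}$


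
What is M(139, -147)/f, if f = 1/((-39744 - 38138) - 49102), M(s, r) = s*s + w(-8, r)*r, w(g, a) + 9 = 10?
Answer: -2434791216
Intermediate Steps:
w(g, a) = 1 (w(g, a) = -9 + 10 = 1)
M(s, r) = r + s**2 (M(s, r) = s*s + 1*r = s**2 + r = r + s**2)
f = -1/126984 (f = 1/(-77882 - 49102) = 1/(-126984) = -1/126984 ≈ -7.8750e-6)
M(139, -147)/f = (-147 + 139**2)/(-1/126984) = (-147 + 19321)*(-126984) = 19174*(-126984) = -2434791216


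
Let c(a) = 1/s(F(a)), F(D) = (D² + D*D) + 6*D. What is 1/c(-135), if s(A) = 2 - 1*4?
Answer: -2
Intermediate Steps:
F(D) = 2*D² + 6*D (F(D) = (D² + D²) + 6*D = 2*D² + 6*D)
s(A) = -2 (s(A) = 2 - 4 = -2)
c(a) = -½ (c(a) = 1/(-2) = -½)
1/c(-135) = 1/(-½) = -2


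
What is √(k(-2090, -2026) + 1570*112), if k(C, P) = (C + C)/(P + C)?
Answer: √3799748505/147 ≈ 419.33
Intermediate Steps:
k(C, P) = 2*C/(C + P) (k(C, P) = (2*C)/(C + P) = 2*C/(C + P))
√(k(-2090, -2026) + 1570*112) = √(2*(-2090)/(-2090 - 2026) + 1570*112) = √(2*(-2090)/(-4116) + 175840) = √(2*(-2090)*(-1/4116) + 175840) = √(1045/1029 + 175840) = √(180940405/1029) = √3799748505/147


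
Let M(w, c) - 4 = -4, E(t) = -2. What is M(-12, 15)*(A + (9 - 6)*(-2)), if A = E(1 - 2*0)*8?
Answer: 0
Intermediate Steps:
M(w, c) = 0 (M(w, c) = 4 - 4 = 0)
A = -16 (A = -2*8 = -16)
M(-12, 15)*(A + (9 - 6)*(-2)) = 0*(-16 + (9 - 6)*(-2)) = 0*(-16 + 3*(-2)) = 0*(-16 - 6) = 0*(-22) = 0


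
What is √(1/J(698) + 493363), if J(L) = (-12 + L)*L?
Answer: √577124593354295/34202 ≈ 702.40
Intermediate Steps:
J(L) = L*(-12 + L)
√(1/J(698) + 493363) = √(1/(698*(-12 + 698)) + 493363) = √(1/(698*686) + 493363) = √(1/478828 + 493363) = √(236236018565/478828) = √577124593354295/34202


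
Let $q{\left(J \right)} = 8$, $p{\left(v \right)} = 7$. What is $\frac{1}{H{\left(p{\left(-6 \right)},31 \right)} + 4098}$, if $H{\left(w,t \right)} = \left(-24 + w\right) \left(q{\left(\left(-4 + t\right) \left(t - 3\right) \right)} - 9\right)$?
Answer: $\frac{1}{4115} \approx 0.00024301$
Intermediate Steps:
$H{\left(w,t \right)} = 24 - w$ ($H{\left(w,t \right)} = \left(-24 + w\right) \left(8 - 9\right) = \left(-24 + w\right) \left(-1\right) = 24 - w$)
$\frac{1}{H{\left(p{\left(-6 \right)},31 \right)} + 4098} = \frac{1}{\left(24 - 7\right) + 4098} = \frac{1}{17 + 4098} = \frac{1}{4115}$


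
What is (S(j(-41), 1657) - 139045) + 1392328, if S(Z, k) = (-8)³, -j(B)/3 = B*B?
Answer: 1252771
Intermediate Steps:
j(B) = -3*B² (j(B) = -3*B*B = -3*B²)
S(Z, k) = -512
(S(j(-41), 1657) - 139045) + 1392328 = (-512 - 139045) + 1392328 = -139557 + 1392328 = 1252771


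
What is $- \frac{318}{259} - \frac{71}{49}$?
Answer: $- \frac{4853}{1813} \approx -2.6768$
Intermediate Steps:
$- \frac{318}{259} - \frac{71}{49} = - \frac{4853}{1813}$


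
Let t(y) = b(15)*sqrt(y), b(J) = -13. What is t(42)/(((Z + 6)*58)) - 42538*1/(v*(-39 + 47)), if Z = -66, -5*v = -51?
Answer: -106345/204 + 13*sqrt(42)/3480 ≈ -521.27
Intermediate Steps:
v = 51/5 (v = -1/5*(-51) = 51/5 ≈ 10.200)
t(y) = -13*sqrt(y)
t(42)/(((Z + 6)*58)) - 42538*1/(v*(-39 + 47)) = (-13*sqrt(42))/(((-66 + 6)*58)) - 42538*5/(51*(-39 + 47)) = (-13*sqrt(42))/((-60*58)) - 42538/(8*(51/5)) = -13*sqrt(42)/(-3480) - 42538/408/5 = -13*sqrt(42)*(-1/3480) - 42538*5/408 = 13*sqrt(42)/3480 - 106345/204 = -106345/204 + 13*sqrt(42)/3480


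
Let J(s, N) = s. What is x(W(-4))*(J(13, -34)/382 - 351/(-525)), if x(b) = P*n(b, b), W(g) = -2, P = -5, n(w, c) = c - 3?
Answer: 46969/2674 ≈ 17.565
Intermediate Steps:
n(w, c) = -3 + c
x(b) = 15 - 5*b (x(b) = -5*(-3 + b) = 15 - 5*b)
x(W(-4))*(J(13, -34)/382 - 351/(-525)) = (15 - 5*(-2))*(13/382 - 351/(-525)) = (15 + 10)*(13*(1/382) - 351*(-1/525)) = 25*(13/382 + 117/175) = 25*(46969/66850) = 46969/2674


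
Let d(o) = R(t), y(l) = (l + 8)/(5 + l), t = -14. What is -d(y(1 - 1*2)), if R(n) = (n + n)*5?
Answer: 140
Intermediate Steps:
R(n) = 10*n (R(n) = (2*n)*5 = 10*n)
y(l) = (8 + l)/(5 + l)
d(o) = -140 (d(o) = 10*(-14) = -140)
-d(y(1 - 1*2)) = -1*(-140) = 140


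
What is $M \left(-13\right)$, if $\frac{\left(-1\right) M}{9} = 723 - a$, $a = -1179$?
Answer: $222534$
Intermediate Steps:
$M = -17118$ ($M = - 9 \left(723 - -1179\right) = - 9 \left(723 + 1179\right) = \left(-9\right) 1902 = -17118$)
$M \left(-13\right) = \left(-17118\right) \left(-13\right) = 222534$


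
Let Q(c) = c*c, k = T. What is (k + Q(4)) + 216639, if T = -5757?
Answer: 210898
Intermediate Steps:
k = -5757
Q(c) = c²
(k + Q(4)) + 216639 = (-5757 + 4²) + 216639 = (-5757 + 16) + 216639 = -5741 + 216639 = 210898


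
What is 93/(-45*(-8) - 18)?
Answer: 31/114 ≈ 0.27193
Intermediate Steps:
93/(-45*(-8) - 18) = 93/(360 - 18) = 93/342 = 93*(1/342) = 31/114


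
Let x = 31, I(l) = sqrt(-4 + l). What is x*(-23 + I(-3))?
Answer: -713 + 31*I*sqrt(7) ≈ -713.0 + 82.018*I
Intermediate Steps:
x*(-23 + I(-3)) = 31*(-23 + sqrt(-4 - 3)) = 31*(-23 + sqrt(-7)) = 31*(-23 + I*sqrt(7)) = -713 + 31*I*sqrt(7)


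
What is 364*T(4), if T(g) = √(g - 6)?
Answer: 364*I*√2 ≈ 514.77*I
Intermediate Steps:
T(g) = √(-6 + g)
364*T(4) = 364*√(-6 + 4) = 364*√(-2) = 364*(I*√2) = 364*I*√2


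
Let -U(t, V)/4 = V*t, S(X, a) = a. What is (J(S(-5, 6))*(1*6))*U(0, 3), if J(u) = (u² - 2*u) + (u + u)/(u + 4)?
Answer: 0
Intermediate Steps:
U(t, V) = -4*V*t
J(u) = u² - 2*u + 2*u/(4 + u) (J(u) = (u² - 2*u) + (2*u)/(4 + u) = (u² - 2*u) + 2*u/(4 + u) = u² - 2*u + 2*u/(4 + u))
(J(S(-5, 6))*(1*6))*U(0, 3) = ((6*(-6 + 6² + 2*6)/(4 + 6))*(1*6))*(-4*3*0) = ((6*(-6 + 36 + 12)/10)*6)*0 = ((6*(⅒)*42)*6)*0 = ((126/5)*6)*0 = (756/5)*0 = 0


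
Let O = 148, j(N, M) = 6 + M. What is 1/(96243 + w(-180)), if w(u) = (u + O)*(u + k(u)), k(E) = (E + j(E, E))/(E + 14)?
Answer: 83/8460585 ≈ 9.8102e-6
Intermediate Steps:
k(E) = (6 + 2*E)/(14 + E) (k(E) = (E + (6 + E))/(E + 14) = (6 + 2*E)/(14 + E))
w(u) = (148 + u)*(u + 2*(3 + u)/(14 + u)) (w(u) = (u + 148)*(u + 2*(3 + u)/(14 + u)) = (148 + u)*(u + 2*(3 + u)/(14 + u)))
1/(96243 + w(-180)) = 1/(96243 + (888 + (-180)³ + 164*(-180)² + 2374*(-180))/(14 - 180)) = 1/(96243 + (888 - 5832000 + 164*32400 - 427320)/(-166)) = 1/(96243 - (888 - 5832000 + 5313600 - 427320)/166) = 1/(96243 - 1/166*(-944832)) = 1/(96243 + 472416/83) = 1/(8460585/83) = 83/8460585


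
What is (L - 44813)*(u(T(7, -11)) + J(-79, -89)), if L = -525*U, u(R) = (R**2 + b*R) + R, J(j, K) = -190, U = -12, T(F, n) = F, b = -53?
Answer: 19449065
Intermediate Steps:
u(R) = R**2 - 52*R (u(R) = (R**2 - 53*R) + R = R**2 - 52*R)
L = 6300 (L = -525*(-12) = 6300)
(L - 44813)*(u(T(7, -11)) + J(-79, -89)) = (6300 - 44813)*(7*(-52 + 7) - 190) = -38513*(7*(-45) - 190) = -38513*(-315 - 190) = -38513*(-505) = 19449065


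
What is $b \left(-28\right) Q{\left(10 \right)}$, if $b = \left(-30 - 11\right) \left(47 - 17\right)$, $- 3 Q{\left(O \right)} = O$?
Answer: $-114800$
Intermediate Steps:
$Q{\left(O \right)} = - \frac{O}{3}$
$b = -1230$ ($b = \left(-41\right) 30 = -1230$)
$b \left(-28\right) Q{\left(10 \right)} = \left(-1230\right) \left(-28\right) \left(\left(- \frac{1}{3}\right) 10\right) = 34440 \left(- \frac{10}{3}\right) = -114800$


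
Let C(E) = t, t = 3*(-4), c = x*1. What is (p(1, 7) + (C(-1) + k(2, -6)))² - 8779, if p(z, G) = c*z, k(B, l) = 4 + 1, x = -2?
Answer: -8698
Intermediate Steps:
k(B, l) = 5
c = -2 (c = -2*1 = -2)
t = -12
C(E) = -12
p(z, G) = -2*z
(p(1, 7) + (C(-1) + k(2, -6)))² - 8779 = (-2*1 + (-12 + 5))² - 8779 = (-2 - 7)² - 8779 = (-9)² - 8779 = 81 - 8779 = -8698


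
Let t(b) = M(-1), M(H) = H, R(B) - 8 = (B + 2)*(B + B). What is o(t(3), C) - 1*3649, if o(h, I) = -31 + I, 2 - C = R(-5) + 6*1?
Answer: -3722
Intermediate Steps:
R(B) = 8 + 2*B*(2 + B) (R(B) = 8 + (B + 2)*(B + B) = 8 + (2 + B)*(2*B) = 8 + 2*B*(2 + B))
C = -42 (C = 2 - ((8 + 2*(-5)² + 4*(-5)) + 6*1) = 2 - ((8 + 2*25 - 20) + 6) = 2 - ((8 + 50 - 20) + 6) = 2 - (38 + 6) = 2 - 1*44 = 2 - 44 = -42)
t(b) = -1
o(t(3), C) - 1*3649 = (-31 - 42) - 1*3649 = -73 - 3649 = -3722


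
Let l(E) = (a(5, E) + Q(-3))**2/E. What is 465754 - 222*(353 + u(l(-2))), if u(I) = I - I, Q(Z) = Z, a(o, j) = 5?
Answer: 387388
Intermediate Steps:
l(E) = 4/E (l(E) = (5 - 3)**2/E = 2**2/E = 4/E)
u(I) = 0
465754 - 222*(353 + u(l(-2))) = 465754 - 222*(353 + 0) = 465754 - 222*353 = 465754 - 1*78366 = 465754 - 78366 = 387388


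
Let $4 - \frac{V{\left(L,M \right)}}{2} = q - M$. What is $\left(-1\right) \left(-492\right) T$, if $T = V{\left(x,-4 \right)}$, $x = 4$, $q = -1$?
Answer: $984$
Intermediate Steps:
$V{\left(L,M \right)} = 10 + 2 M$ ($V{\left(L,M \right)} = 8 - 2 \left(-1 - M\right) = 8 + \left(2 + 2 M\right) = 10 + 2 M$)
$T = 2$ ($T = 10 + 2 \left(-4\right) = 10 - 8 = 2$)
$\left(-1\right) \left(-492\right) T = \left(-1\right) \left(-492\right) 2 = 492 \cdot 2 = 984$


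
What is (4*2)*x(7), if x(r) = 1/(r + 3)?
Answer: ⅘ ≈ 0.80000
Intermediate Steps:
x(r) = 1/(3 + r)
(4*2)*x(7) = (4*2)/(3 + 7) = 8/10 = 8*(⅒) = ⅘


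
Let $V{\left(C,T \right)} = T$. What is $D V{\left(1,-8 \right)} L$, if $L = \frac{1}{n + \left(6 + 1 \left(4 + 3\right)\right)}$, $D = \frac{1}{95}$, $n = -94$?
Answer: $\frac{8}{7695} \approx 0.0010396$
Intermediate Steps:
$D = \frac{1}{95} \approx 0.010526$
$L = - \frac{1}{81}$ ($L = \frac{1}{-94 + \left(6 + 1 \left(4 + 3\right)\right)} = \frac{1}{-94 + \left(6 + 1 \cdot 7\right)} = \frac{1}{-94 + \left(6 + 7\right)} = \frac{1}{-94 + 13} = \frac{1}{-81} = - \frac{1}{81} \approx -0.012346$)
$D V{\left(1,-8 \right)} L = \frac{1}{95} \left(-8\right) \left(- \frac{1}{81}\right) = \left(- \frac{8}{95}\right) \left(- \frac{1}{81}\right) = \frac{8}{7695}$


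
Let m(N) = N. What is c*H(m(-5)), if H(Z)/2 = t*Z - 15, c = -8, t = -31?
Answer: -2240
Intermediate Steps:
H(Z) = -30 - 62*Z (H(Z) = 2*(-31*Z - 15) = 2*(-15 - 31*Z) = -30 - 62*Z)
c*H(m(-5)) = -8*(-30 - 62*(-5)) = -8*(-30 + 310) = -8*280 = -2240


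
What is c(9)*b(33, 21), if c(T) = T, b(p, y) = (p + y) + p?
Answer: 783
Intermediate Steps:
b(p, y) = y + 2*p
c(9)*b(33, 21) = 9*(21 + 2*33) = 9*(21 + 66) = 9*87 = 783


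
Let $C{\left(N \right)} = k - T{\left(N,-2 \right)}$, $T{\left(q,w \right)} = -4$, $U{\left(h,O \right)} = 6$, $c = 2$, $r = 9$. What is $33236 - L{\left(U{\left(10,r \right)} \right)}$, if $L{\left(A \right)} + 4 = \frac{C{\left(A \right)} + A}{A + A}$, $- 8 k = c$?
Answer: $\frac{531827}{16} \approx 33239.0$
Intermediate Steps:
$k = - \frac{1}{4}$ ($k = \left(- \frac{1}{8}\right) 2 = - \frac{1}{4} \approx -0.25$)
$C{\left(N \right)} = \frac{15}{4}$ ($C{\left(N \right)} = - \frac{1}{4} - -4 = - \frac{1}{4} + 4 = \frac{15}{4}$)
$L{\left(A \right)} = -4 + \frac{\frac{15}{4} + A}{2 A}$ ($L{\left(A \right)} = -4 + \frac{\frac{15}{4} + A}{A + A} = -4 + \frac{\frac{15}{4} + A}{2 A}$)
$33236 - L{\left(U{\left(10,r \right)} \right)} = 33236 - \frac{15 - 168}{8 \cdot 6} = 33236 - \frac{1}{8} \cdot \frac{1}{6} \left(15 - 168\right) = 33236 - \frac{1}{8} \cdot \frac{1}{6} \left(-153\right) = 33236 - - \frac{51}{16} = 33236 + \frac{51}{16} = \frac{531827}{16}$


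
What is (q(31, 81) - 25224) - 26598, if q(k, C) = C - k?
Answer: -51772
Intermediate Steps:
(q(31, 81) - 25224) - 26598 = ((81 - 1*31) - 25224) - 26598 = ((81 - 31) - 25224) - 26598 = (50 - 25224) - 26598 = -25174 - 26598 = -51772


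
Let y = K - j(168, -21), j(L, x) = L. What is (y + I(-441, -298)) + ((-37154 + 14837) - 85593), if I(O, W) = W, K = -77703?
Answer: -186079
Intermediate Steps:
y = -77871 (y = -77703 - 1*168 = -77703 - 168 = -77871)
(y + I(-441, -298)) + ((-37154 + 14837) - 85593) = (-77871 - 298) + ((-37154 + 14837) - 85593) = -78169 + (-22317 - 85593) = -78169 - 107910 = -186079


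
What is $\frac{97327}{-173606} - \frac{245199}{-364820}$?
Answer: $\frac{95421371}{855877580} \approx 0.11149$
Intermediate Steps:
$\frac{97327}{-173606} - \frac{245199}{-364820} = 97327 \left(- \frac{1}{173606}\right) - - \frac{6627}{9860} = - \frac{97327}{173606} + \frac{6627}{9860} = \frac{95421371}{855877580}$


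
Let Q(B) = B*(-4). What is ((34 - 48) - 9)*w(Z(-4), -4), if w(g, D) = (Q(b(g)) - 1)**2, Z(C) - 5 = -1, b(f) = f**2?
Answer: -97175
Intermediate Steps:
Q(B) = -4*B
Z(C) = 4 (Z(C) = 5 - 1 = 4)
w(g, D) = (-1 - 4*g**2)**2 (w(g, D) = (-4*g**2 - 1)**2 = (-1 - 4*g**2)**2)
((34 - 48) - 9)*w(Z(-4), -4) = ((34 - 48) - 9)*(1 + 4*4**2)**2 = (-14 - 9)*(1 + 4*16)**2 = -23*(1 + 64)**2 = -23*65**2 = -23*4225 = -97175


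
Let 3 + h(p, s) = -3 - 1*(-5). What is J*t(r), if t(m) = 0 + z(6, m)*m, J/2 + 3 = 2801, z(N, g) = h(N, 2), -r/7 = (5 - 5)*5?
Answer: 0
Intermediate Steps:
h(p, s) = -1 (h(p, s) = -3 + (-3 - 1*(-5)) = -3 + (-3 + 5) = -3 + 2 = -1)
r = 0 (r = -7*(5 - 5)*5 = -0*5 = -7*0 = 0)
z(N, g) = -1
J = 5596 (J = -6 + 2*2801 = -6 + 5602 = 5596)
t(m) = -m (t(m) = 0 - m = -m)
J*t(r) = 5596*(-1*0) = 5596*0 = 0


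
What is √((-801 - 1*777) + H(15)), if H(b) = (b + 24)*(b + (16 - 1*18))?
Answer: 3*I*√119 ≈ 32.726*I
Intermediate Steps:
H(b) = (-2 + b)*(24 + b) (H(b) = (24 + b)*(b + (16 - 18)) = (24 + b)*(b - 2) = (24 + b)*(-2 + b) = (-2 + b)*(24 + b))
√((-801 - 1*777) + H(15)) = √((-801 - 1*777) + (-48 + 15² + 22*15)) = √((-801 - 777) + (-48 + 225 + 330)) = √(-1578 + 507) = √(-1071) = 3*I*√119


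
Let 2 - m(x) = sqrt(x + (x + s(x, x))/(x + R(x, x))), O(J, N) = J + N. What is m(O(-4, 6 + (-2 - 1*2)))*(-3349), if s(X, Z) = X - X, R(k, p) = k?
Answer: -6698 + 3349*I*sqrt(6)/2 ≈ -6698.0 + 4101.7*I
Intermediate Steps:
s(X, Z) = 0
m(x) = 2 - sqrt(1/2 + x) (m(x) = 2 - sqrt(x + (x + 0)/(x + x)) = 2 - sqrt(x + x/((2*x))) = 2 - sqrt(x + x*(1/(2*x))) = 2 - sqrt(x + 1/2) = 2 - sqrt(1/2 + x))
m(O(-4, 6 + (-2 - 1*2)))*(-3349) = (2 - sqrt(2 + 4*(-4 + (6 + (-2 - 1*2))))/2)*(-3349) = (2 - sqrt(2 + 4*(-4 + (6 + (-2 - 2))))/2)*(-3349) = (2 - sqrt(2 + 4*(-4 + (6 - 4)))/2)*(-3349) = (2 - sqrt(2 + 4*(-4 + 2))/2)*(-3349) = (2 - sqrt(2 + 4*(-2))/2)*(-3349) = (2 - sqrt(2 - 8)/2)*(-3349) = (2 - I*sqrt(6)/2)*(-3349) = -6698 + 3349*I*sqrt(6)/2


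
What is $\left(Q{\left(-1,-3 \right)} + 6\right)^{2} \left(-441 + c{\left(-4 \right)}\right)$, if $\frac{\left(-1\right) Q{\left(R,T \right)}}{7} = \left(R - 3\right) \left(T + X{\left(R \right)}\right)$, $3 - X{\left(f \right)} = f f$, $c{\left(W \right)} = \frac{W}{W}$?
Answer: $-212960$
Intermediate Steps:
$c{\left(W \right)} = 1$
$X{\left(f \right)} = 3 - f^{2}$ ($X{\left(f \right)} = 3 - f f = 3 - f^{2}$)
$Q{\left(R,T \right)} = - 7 \left(-3 + R\right) \left(3 + T - R^{2}\right)$ ($Q{\left(R,T \right)} = - 7 \left(R - 3\right) \left(T - \left(-3 + R^{2}\right)\right) = - 7 \left(-3 + R\right) \left(3 + T - R^{2}\right)$)
$\left(Q{\left(-1,-3 \right)} + 6\right)^{2} \left(-441 + c{\left(-4 \right)}\right) = \left(\left(63 - 21 \left(-1\right)^{2} + 21 \left(-3\right) - \left(-7\right) \left(-3\right) + 7 \left(-1\right) \left(-3 + \left(-1\right)^{2}\right)\right) + 6\right)^{2} \left(-441 + 1\right) = \left(\left(63 - 21 - 63 - 21 + 7 \left(-1\right) \left(-3 + 1\right)\right) + 6\right)^{2} \left(-440\right) = \left(\left(63 - 21 - 63 - 21 + 7 \left(-1\right) \left(-2\right)\right) + 6\right)^{2} \left(-440\right) = \left(\left(63 - 21 - 63 - 21 + 14\right) + 6\right)^{2} \left(-440\right) = \left(-28 + 6\right)^{2} \left(-440\right) = \left(-22\right)^{2} \left(-440\right) = 484 \left(-440\right) = -212960$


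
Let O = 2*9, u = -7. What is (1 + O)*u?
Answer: -133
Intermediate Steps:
O = 18
(1 + O)*u = (1 + 18)*(-7) = 19*(-7) = -133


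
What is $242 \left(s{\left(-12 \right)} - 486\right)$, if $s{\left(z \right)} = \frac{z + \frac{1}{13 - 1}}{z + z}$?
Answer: $- \frac{16918825}{144} \approx -1.1749 \cdot 10^{5}$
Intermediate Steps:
$s{\left(z \right)} = \frac{\frac{1}{12} + z}{2 z}$ ($s{\left(z \right)} = \frac{z + \frac{1}{12}}{2 z} = \left(z + \frac{1}{12}\right) \frac{1}{2 z} = \left(\frac{1}{12} + z\right) \frac{1}{2 z} = \frac{\frac{1}{12} + z}{2 z}$)
$242 \left(s{\left(-12 \right)} - 486\right) = 242 \left(\frac{1 + 12 \left(-12\right)}{24 \left(-12\right)} - 486\right) = 242 \left(\frac{1}{24} \left(- \frac{1}{12}\right) \left(1 - 144\right) - 486\right) = 242 \left(\frac{1}{24} \left(- \frac{1}{12}\right) \left(-143\right) - 486\right) = 242 \left(\frac{143}{288} - 486\right) = 242 \left(- \frac{139825}{288}\right) = - \frac{16918825}{144}$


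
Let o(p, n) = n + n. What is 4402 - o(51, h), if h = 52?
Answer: 4298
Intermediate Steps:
o(p, n) = 2*n
4402 - o(51, h) = 4402 - 2*52 = 4402 - 1*104 = 4402 - 104 = 4298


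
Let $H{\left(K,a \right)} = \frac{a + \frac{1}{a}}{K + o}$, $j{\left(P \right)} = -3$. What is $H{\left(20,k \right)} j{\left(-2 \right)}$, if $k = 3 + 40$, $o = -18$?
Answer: $- \frac{2775}{43} \approx -64.535$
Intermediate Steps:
$k = 43$
$H{\left(K,a \right)} = \frac{a + \frac{1}{a}}{-18 + K}$ ($H{\left(K,a \right)} = \frac{a + \frac{1}{a}}{K - 18} = \frac{a + \frac{1}{a}}{-18 + K}$)
$H{\left(20,k \right)} j{\left(-2 \right)} = \frac{1 + 43^{2}}{43 \left(-18 + 20\right)} \left(-3\right) = \frac{1 + 1849}{43 \cdot 2} \left(-3\right) = \frac{1}{43} \cdot \frac{1}{2} \cdot 1850 \left(-3\right) = \frac{925}{43} \left(-3\right) = - \frac{2775}{43}$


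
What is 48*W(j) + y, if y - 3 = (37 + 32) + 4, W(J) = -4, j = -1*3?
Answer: -116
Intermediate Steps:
j = -3
y = 76 (y = 3 + ((37 + 32) + 4) = 3 + (69 + 4) = 3 + 73 = 76)
48*W(j) + y = 48*(-4) + 76 = -192 + 76 = -116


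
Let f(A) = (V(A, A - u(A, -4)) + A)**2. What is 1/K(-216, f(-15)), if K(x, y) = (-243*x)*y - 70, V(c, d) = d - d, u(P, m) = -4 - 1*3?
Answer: 1/11809730 ≈ 8.4676e-8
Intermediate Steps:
u(P, m) = -7 (u(P, m) = -4 - 3 = -7)
V(c, d) = 0
f(A) = A**2 (f(A) = (0 + A)**2 = A**2)
K(x, y) = -70 - 243*x*y (K(x, y) = -243*x*y - 70 = -70 - 243*x*y)
1/K(-216, f(-15)) = 1/(-70 - 243*(-216)*(-15)**2) = 1/(-70 - 243*(-216)*225) = 1/(-70 + 11809800) = 1/11809730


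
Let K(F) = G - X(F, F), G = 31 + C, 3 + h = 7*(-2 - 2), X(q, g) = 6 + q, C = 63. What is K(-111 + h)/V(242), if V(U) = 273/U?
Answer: 55660/273 ≈ 203.88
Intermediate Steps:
h = -31 (h = -3 + 7*(-2 - 2) = -3 + 7*(-4) = -3 - 28 = -31)
G = 94 (G = 31 + 63 = 94)
K(F) = 88 - F (K(F) = 94 - (6 + F) = 94 + (-6 - F) = 88 - F)
K(-111 + h)/V(242) = (88 - (-111 - 31))/((273/242)) = (88 - 1*(-142))/((273*(1/242))) = (88 + 142)/(273/242) = 230*(242/273) = 55660/273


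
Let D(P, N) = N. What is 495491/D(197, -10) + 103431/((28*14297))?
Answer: -99175970423/2001580 ≈ -49549.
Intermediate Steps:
495491/D(197, -10) + 103431/((28*14297)) = 495491/(-10) + 103431/((28*14297)) = 495491*(-⅒) + 103431/400316 = -495491/10 + 103431*(1/400316) = -495491/10 + 103431/400316 = -99175970423/2001580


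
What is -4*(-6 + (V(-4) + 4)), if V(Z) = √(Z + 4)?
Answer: 8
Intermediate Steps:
V(Z) = √(4 + Z)
-4*(-6 + (V(-4) + 4)) = -4*(-6 + (√(4 - 4) + 4)) = -4*(-6 + (√0 + 4)) = -4*(-6 + (0 + 4)) = -4*(-6 + 4) = -4*(-2) = 8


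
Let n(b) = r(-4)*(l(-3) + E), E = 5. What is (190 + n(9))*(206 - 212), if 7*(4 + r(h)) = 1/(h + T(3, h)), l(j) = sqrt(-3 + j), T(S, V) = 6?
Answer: -7155/7 + 165*I*sqrt(6)/7 ≈ -1022.1 + 57.738*I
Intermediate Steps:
r(h) = -4 + 1/(7*(6 + h)) (r(h) = -4 + 1/(7*(h + 6)) = -4 + 1/(7*(6 + h)))
n(b) = -275/14 - 55*I*sqrt(6)/14 (n(b) = ((-167 - 28*(-4))/(7*(6 - 4)))*(sqrt(-3 - 3) + 5) = ((1/7)*(-167 + 112)/2)*(sqrt(-6) + 5) = ((1/7)*(1/2)*(-55))*(I*sqrt(6) + 5) = -55*(5 + I*sqrt(6))/14 = -275/14 - 55*I*sqrt(6)/14)
(190 + n(9))*(206 - 212) = (190 + (-275/14 - 55*I*sqrt(6)/14))*(206 - 212) = (2385/14 - 55*I*sqrt(6)/14)*(-6) = -7155/7 + 165*I*sqrt(6)/7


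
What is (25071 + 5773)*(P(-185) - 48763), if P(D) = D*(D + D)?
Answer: 607225828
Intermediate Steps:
P(D) = 2*D**2 (P(D) = D*(2*D) = 2*D**2)
(25071 + 5773)*(P(-185) - 48763) = (25071 + 5773)*(2*(-185)**2 - 48763) = 30844*(2*34225 - 48763) = 30844*(68450 - 48763) = 30844*19687 = 607225828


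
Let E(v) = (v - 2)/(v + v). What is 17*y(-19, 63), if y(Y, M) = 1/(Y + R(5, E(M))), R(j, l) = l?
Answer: -2142/2333 ≈ -0.91813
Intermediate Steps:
E(v) = (-2 + v)/(2*v) (E(v) = (-2 + v)/((2*v)) = (-2 + v)*(1/(2*v)) = (-2 + v)/(2*v))
y(Y, M) = 1/(Y + (-2 + M)/(2*M))
17*y(-19, 63) = 17*(2*63/(-2 + 63 + 2*63*(-19))) = 17*(2*63/(-2 + 63 - 2394)) = 17*(2*63/(-2333)) = 17*(2*63*(-1/2333)) = 17*(-126/2333) = -2142/2333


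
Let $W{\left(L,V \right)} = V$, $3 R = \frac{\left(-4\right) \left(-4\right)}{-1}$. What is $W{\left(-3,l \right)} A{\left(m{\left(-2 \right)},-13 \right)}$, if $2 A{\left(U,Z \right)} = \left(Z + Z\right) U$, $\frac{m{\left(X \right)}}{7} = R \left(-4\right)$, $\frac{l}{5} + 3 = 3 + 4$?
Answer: $- \frac{116480}{3} \approx -38827.0$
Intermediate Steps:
$l = 20$ ($l = -15 + 5 \left(3 + 4\right) = -15 + 5 \cdot 7 = -15 + 35 = 20$)
$R = - \frac{16}{3}$ ($R = \frac{\left(-4\right) \left(-4\right) \frac{1}{-1}}{3} = \frac{16 \left(-1\right)}{3} = \frac{1}{3} \left(-16\right) = - \frac{16}{3} \approx -5.3333$)
$m{\left(X \right)} = \frac{448}{3}$ ($m{\left(X \right)} = 7 \left(\left(- \frac{16}{3}\right) \left(-4\right)\right) = 7 \cdot \frac{64}{3} = \frac{448}{3}$)
$A{\left(U,Z \right)} = U Z$ ($A{\left(U,Z \right)} = \frac{\left(Z + Z\right) U}{2} = \frac{2 Z U}{2} = \frac{2 U Z}{2} = U Z$)
$W{\left(-3,l \right)} A{\left(m{\left(-2 \right)},-13 \right)} = 20 \cdot \frac{448}{3} \left(-13\right) = 20 \left(- \frac{5824}{3}\right) = - \frac{116480}{3}$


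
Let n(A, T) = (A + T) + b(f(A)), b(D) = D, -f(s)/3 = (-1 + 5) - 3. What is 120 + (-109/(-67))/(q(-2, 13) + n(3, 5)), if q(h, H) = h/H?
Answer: 507937/4221 ≈ 120.34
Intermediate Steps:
f(s) = -3 (f(s) = -3*((-1 + 5) - 3) = -3*(4 - 3) = -3*1 = -3)
n(A, T) = -3 + A + T (n(A, T) = (A + T) - 3 = -3 + A + T)
120 + (-109/(-67))/(q(-2, 13) + n(3, 5)) = 120 + (-109/(-67))/(-2/13 + (-3 + 3 + 5)) = 120 + (-109*(-1/67))/(-2*1/13 + 5) = 120 + (109/67)/(-2/13 + 5) = 120 + (109/67)/(63/13) = 120 + (13/63)*(109/67) = 120 + 1417/4221 = 507937/4221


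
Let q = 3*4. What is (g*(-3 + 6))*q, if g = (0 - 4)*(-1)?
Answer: 144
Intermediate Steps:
q = 12
g = 4 (g = -4*(-1) = 4)
(g*(-3 + 6))*q = (4*(-3 + 6))*12 = (4*3)*12 = 12*12 = 144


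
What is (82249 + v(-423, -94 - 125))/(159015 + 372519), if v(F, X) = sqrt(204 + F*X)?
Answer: 82249/531534 + sqrt(92841)/531534 ≈ 0.15531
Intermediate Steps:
(82249 + v(-423, -94 - 125))/(159015 + 372519) = (82249 + sqrt(204 - 423*(-94 - 125)))/(159015 + 372519) = (82249 + sqrt(204 - 423*(-219)))/531534 = (82249 + sqrt(204 + 92637))*(1/531534) = (82249 + sqrt(92841))*(1/531534) = 82249/531534 + sqrt(92841)/531534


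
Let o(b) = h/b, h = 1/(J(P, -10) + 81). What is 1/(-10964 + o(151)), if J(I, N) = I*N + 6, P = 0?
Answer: -13137/144034067 ≈ -9.1208e-5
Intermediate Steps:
J(I, N) = 6 + I*N
h = 1/87 (h = 1/((6 + 0*(-10)) + 81) = 1/((6 + 0) + 81) = 1/(6 + 81) = 1/87 ≈ 0.011494)
o(b) = 1/(87*b)
1/(-10964 + o(151)) = 1/(-10964 + (1/87)/151) = 1/(-10964 + (1/87)*(1/151)) = 1/(-10964 + 1/13137) = 1/(-144034067/13137) = -13137/144034067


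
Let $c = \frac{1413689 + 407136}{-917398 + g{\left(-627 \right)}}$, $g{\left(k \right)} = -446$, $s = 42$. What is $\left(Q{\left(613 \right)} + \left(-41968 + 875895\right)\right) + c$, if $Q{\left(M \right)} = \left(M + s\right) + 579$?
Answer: $\frac{766545692059}{917844} \approx 8.3516 \cdot 10^{5}$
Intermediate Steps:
$Q{\left(M \right)} = 621 + M$ ($Q{\left(M \right)} = \left(M + 42\right) + 579 = \left(42 + M\right) + 579 = 621 + M$)
$c = - \frac{1820825}{917844}$ ($c = \frac{1413689 + 407136}{-917398 - 446} = \frac{1820825}{-917844} = 1820825 \left(- \frac{1}{917844}\right) = - \frac{1820825}{917844} \approx -1.9838$)
$\left(Q{\left(613 \right)} + \left(-41968 + 875895\right)\right) + c = \left(\left(621 + 613\right) + \left(-41968 + 875895\right)\right) - \frac{1820825}{917844} = \left(1234 + 833927\right) - \frac{1820825}{917844} = 835161 - \frac{1820825}{917844} = \frac{766545692059}{917844}$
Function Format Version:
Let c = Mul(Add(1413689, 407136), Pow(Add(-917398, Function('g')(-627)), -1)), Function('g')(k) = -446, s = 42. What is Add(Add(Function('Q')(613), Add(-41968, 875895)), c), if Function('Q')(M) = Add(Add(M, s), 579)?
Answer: Rational(766545692059, 917844) ≈ 8.3516e+5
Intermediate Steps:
Function('Q')(M) = Add(621, M) (Function('Q')(M) = Add(Add(M, 42), 579) = Add(Add(42, M), 579) = Add(621, M))
c = Rational(-1820825, 917844) (c = Mul(Add(1413689, 407136), Pow(Add(-917398, -446), -1)) = Mul(1820825, Pow(-917844, -1)) = Mul(1820825, Rational(-1, 917844)) = Rational(-1820825, 917844) ≈ -1.9838)
Add(Add(Function('Q')(613), Add(-41968, 875895)), c) = Add(Add(Add(621, 613), Add(-41968, 875895)), Rational(-1820825, 917844)) = Add(Add(1234, 833927), Rational(-1820825, 917844)) = Add(835161, Rational(-1820825, 917844)) = Rational(766545692059, 917844)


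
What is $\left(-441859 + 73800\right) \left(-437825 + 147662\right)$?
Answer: $106797103617$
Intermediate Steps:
$\left(-441859 + 73800\right) \left(-437825 + 147662\right) = \left(-368059\right) \left(-290163\right) = 106797103617$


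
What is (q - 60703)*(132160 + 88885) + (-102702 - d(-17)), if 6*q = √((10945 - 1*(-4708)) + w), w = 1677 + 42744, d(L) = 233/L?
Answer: -228109354496/17 + 1547315*√1226/6 ≈ -1.3409e+10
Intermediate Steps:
w = 44421
q = 7*√1226/6 (q = √((10945 - 1*(-4708)) + 44421)/6 = √((10945 + 4708) + 44421)/6 = √(15653 + 44421)/6 = √60074/6 = (7*√1226)/6 = 7*√1226/6 ≈ 40.850)
(q - 60703)*(132160 + 88885) + (-102702 - d(-17)) = (7*√1226/6 - 60703)*(132160 + 88885) + (-102702 - 233/(-17)) = (-60703 + 7*√1226/6)*221045 + (-102702 - 233*(-1)/17) = (-13418094635 + 1547315*√1226/6) + (-102702 - 1*(-233/17)) = (-13418094635 + 1547315*√1226/6) + (-102702 + 233/17) = (-13418094635 + 1547315*√1226/6) - 1745701/17 = -228109354496/17 + 1547315*√1226/6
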